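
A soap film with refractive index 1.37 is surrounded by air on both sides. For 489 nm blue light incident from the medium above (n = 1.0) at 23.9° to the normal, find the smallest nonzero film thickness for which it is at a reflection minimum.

At the upper boundary (n = 1.0 to n = 1.37) the reflected ray undergoes a half-wave phase shift.
Bottom surface (1.37 → 1.0): reflection off a lower-index medium gives no phase shift.
Net: one phase inversion between the two reflected rays.
For dark reflection here: 2 n t cos θ_r = m λ.
Snell's law: 1.0 sin 23.9° = 1.37 sin θ_r → sin θ_r = 0.296, cos θ_r = 0.955.
Minimum nonzero at m = 1: t = λ / (2 n cos θ_r) = 489 / (2 × 1.37 × 0.955) = 187 nm.

187 nm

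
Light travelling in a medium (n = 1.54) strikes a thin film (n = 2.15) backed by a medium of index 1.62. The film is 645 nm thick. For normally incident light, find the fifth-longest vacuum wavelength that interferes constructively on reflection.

616 nm

Top surface (1.54 → 2.15): reflection off a higher-index medium gives a half-wave phase shift.
Bottom surface (2.15 → 1.62): reflection off a lower-index medium gives no phase shift.
Exactly one π shift → a net half-wave offset.
With one net inversion, constructive interference in reflection requires 2 n t = (m + ½) λ.
λ = 2 n t / (m + ½). The fifth-longest wavelength is m = 4: λ = 2 × 2.15 × 645 / 4.50 = 616 nm.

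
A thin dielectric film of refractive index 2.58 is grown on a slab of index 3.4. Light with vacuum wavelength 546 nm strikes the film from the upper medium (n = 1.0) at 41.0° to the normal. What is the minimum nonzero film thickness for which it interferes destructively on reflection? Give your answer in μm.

Top surface (1.0 → 2.58): reflection off a higher-index medium gives a half-wave phase shift.
At the lower boundary (n = 2.58 to n = 3.4) the reflected ray undergoes a half-wave phase shift.
Zero or two π shifts → no net half-wave offset.
For minimum reflection here: 2 n t cos θ_r = (m + ½) λ.
Snell's law: 1.0 sin 41.0° = 2.58 sin θ_r → sin θ_r = 0.254, cos θ_r = 0.967.
Minimum at m = 0: t = λ / (4 n cos θ_r) = 546 / (4 × 2.58 × 0.967) = 54.7 nm.

0.0547 μm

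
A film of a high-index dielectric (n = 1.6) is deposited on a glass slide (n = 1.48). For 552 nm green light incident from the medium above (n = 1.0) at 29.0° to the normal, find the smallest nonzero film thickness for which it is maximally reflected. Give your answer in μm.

Top surface (1.0 → 1.6): reflection off a higher-index medium gives a half-wave phase shift.
Bottom surface (1.6 → 1.48): reflection off a lower-index medium gives no phase shift.
Net: one phase inversion between the two reflected rays.
So the condition for constructive reflection is 2 n t cos θ_r = (m + ½) λ.
Snell's law: 1.0 sin 29.0° = 1.6 sin θ_r → sin θ_r = 0.303, cos θ_r = 0.953.
Minimum at m = 0: t = λ / (4 n cos θ_r) = 552 / (4 × 1.6 × 0.953) = 90.5 nm.

0.0905 μm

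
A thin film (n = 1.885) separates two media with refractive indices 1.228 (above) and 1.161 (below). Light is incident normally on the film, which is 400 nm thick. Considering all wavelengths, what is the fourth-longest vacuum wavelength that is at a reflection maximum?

At the upper boundary (n = 1.228 to n = 1.885) the reflected ray undergoes a half-wave phase shift.
Ray reflecting at the bottom interface goes from n = 1.885 toward n = 1.161: no phase shift.
Exactly one π shift → a net half-wave offset.
So the condition for constructive reflection is 2 n t = (m + ½) λ.
λ = 2 n t / (m + ½). The fourth-longest wavelength is m = 3: λ = 2 × 1.885 × 400 / 3.50 = 431 nm.

431 nm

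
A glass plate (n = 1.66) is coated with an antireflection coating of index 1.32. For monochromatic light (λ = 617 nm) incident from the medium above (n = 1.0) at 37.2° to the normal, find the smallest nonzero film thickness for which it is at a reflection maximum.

263 nm

Ray reflecting at the top interface goes from n = 1.0 toward n = 1.32: a half-wave phase shift.
Bottom surface (1.32 → 1.66): reflection off a higher-index medium gives a half-wave phase shift.
Zero or two π shifts → no net half-wave offset.
For bright reflection here: 2 n t cos θ_r = m λ.
Snell's law: 1.0 sin 37.2° = 1.32 sin θ_r → sin θ_r = 0.458, cos θ_r = 0.889.
Minimum nonzero at m = 1: t = λ / (2 n cos θ_r) = 617 / (2 × 1.32 × 0.889) = 263 nm.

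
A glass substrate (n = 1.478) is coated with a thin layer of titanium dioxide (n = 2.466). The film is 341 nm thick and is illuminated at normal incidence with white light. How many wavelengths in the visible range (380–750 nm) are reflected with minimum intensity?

2

At the upper boundary (n = 1.0 to n = 2.466) the reflected ray undergoes a half-wave phase shift.
Bottom surface (2.466 → 1.478): reflection off a lower-index medium gives no phase shift.
Net: one phase inversion between the two reflected rays.
For dark reflection here: 2 n t = m λ.
λ = 2 n t / m = 1682 / m nm.
m=2: 841 nm (IR); m=3: 561 nm (visible); m=4: 420 nm (visible); m=5: 336 nm (UV).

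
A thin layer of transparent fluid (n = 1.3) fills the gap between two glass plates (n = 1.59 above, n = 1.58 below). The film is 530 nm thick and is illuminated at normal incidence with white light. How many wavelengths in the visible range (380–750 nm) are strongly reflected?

At the upper boundary (n = 1.59 to n = 1.3) the reflected ray undergoes no phase shift.
Ray reflecting at the bottom interface goes from n = 1.3 toward n = 1.58: a half-wave phase shift.
Exactly one π shift → a net half-wave offset.
So the condition for constructive reflection is 2 n t = (m + ½) λ.
λ = 2 n t / (m + ½) = 1378 / (m + ½) nm.
m=1: 919 nm (IR); m=2: 551 nm (visible); m=3: 394 nm (visible); m=4: 306 nm (UV).

2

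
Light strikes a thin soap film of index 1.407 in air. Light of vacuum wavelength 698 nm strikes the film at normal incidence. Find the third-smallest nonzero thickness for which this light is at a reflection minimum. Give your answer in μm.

0.744 μm

At the upper boundary (n = 1.0 to n = 1.407) the reflected ray undergoes a half-wave phase shift.
Ray reflecting at the bottom interface goes from n = 1.407 toward n = 1.0: no phase shift.
Exactly one π shift → a net half-wave offset.
So the condition for destructive reflection is 2 n t = m λ.
The third-smallest nonzero thickness corresponds to m = 3: t = m λ / (2 n) = 3.00 × 698 / (2 × 1.407) = 744 nm.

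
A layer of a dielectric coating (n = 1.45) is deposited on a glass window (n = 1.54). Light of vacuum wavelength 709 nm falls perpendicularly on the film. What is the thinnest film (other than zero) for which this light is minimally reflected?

Top surface (1.0 → 1.45): reflection off a higher-index medium gives a half-wave phase shift.
Bottom surface (1.45 → 1.54): reflection off a higher-index medium gives a half-wave phase shift.
Zero or two π shifts → no net half-wave offset.
So the condition for destructive reflection is 2 n t = (m + ½) λ.
Minimum at m = 0: t = λ / (4 n) = 709 / (4 × 1.45) = 122 nm.

122 nm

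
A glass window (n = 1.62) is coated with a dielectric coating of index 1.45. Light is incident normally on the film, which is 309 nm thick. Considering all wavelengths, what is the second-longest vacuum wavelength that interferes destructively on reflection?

Top surface (1.0 → 1.45): reflection off a higher-index medium gives a half-wave phase shift.
Bottom surface (1.45 → 1.62): reflection off a higher-index medium gives a half-wave phase shift.
Zero or two π shifts → no net half-wave offset.
So the condition for destructive reflection is 2 n t = (m + ½) λ.
λ = 2 n t / (m + ½). The second-longest wavelength is m = 1: λ = 2 × 1.45 × 309 / 1.50 = 597 nm.

597 nm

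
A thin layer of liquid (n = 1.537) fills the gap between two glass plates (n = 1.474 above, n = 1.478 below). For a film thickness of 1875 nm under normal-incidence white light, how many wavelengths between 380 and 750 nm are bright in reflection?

7

At the upper boundary (n = 1.474 to n = 1.537) the reflected ray undergoes a half-wave phase shift.
Bottom surface (1.537 → 1.478): reflection off a lower-index medium gives no phase shift.
Net: one phase inversion between the two reflected rays.
With one net inversion, constructive interference in reflection requires 2 n t = (m + ½) λ.
λ = 2 n t / (m + ½) = 5764 / (m + ½) nm.
m=7: 769 nm (IR); m=8: 678 nm (visible); m=9: 607 nm (visible); m=10: 549 nm (visible); m=11: 501 nm (visible); m=12: 461 nm (visible); m=13: 427 nm (visible); m=14: 398 nm (visible); m=15: 372 nm (UV).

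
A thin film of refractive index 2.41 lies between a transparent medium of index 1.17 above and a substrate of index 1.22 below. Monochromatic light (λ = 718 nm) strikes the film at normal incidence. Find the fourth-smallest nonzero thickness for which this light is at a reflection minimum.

Top surface (1.17 → 2.41): reflection off a higher-index medium gives a half-wave phase shift.
At the lower boundary (n = 2.41 to n = 1.22) the reflected ray undergoes no phase shift.
Exactly one π shift → a net half-wave offset.
So the condition for destructive reflection is 2 n t = m λ.
The fourth-smallest nonzero thickness corresponds to m = 4: t = m λ / (2 n) = 4.00 × 718 / (2 × 2.41) = 596 nm.

596 nm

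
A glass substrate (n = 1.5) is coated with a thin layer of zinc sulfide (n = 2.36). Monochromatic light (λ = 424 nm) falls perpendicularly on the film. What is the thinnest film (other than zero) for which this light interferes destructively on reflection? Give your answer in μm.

0.0898 μm

Top surface (1.0 → 2.36): reflection off a higher-index medium gives a half-wave phase shift.
Bottom surface (2.36 → 1.5): reflection off a lower-index medium gives no phase shift.
Exactly one π shift → a net half-wave offset.
So the condition for destructive reflection is 2 n t = m λ.
Minimum nonzero at m = 1: t = λ / (2 n) = 424 / (2 × 2.36) = 89.8 nm.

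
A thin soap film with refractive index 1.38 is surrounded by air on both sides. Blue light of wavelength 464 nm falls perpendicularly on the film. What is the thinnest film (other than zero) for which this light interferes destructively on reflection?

Ray reflecting at the top interface goes from n = 1.0 toward n = 1.38: a half-wave phase shift.
At the lower boundary (n = 1.38 to n = 1.0) the reflected ray undergoes no phase shift.
Net: one phase inversion between the two reflected rays.
So the condition for destructive reflection is 2 n t = m λ.
Minimum nonzero at m = 1: t = λ / (2 n) = 464 / (2 × 1.38) = 168 nm.

168 nm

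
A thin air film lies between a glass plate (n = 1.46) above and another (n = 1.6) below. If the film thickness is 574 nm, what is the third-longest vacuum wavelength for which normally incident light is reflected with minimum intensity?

383 nm

At the upper boundary (n = 1.46 to n = 1.0) the reflected ray undergoes no phase shift.
Bottom surface (1.0 → 1.6): reflection off a higher-index medium gives a half-wave phase shift.
The two reflections differ by half a wavelength.
So the condition for destructive reflection is 2 n t = m λ.
λ = 2 n t / m. The third-longest wavelength is m = 3: λ = 2 × 1.0 × 574 / 3.00 = 383 nm.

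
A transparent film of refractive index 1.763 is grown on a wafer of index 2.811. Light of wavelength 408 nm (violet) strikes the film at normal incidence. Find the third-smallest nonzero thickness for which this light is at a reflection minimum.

289 nm

At the upper boundary (n = 1.0 to n = 1.763) the reflected ray undergoes a half-wave phase shift.
At the lower boundary (n = 1.763 to n = 2.811) the reflected ray undergoes a half-wave phase shift.
The two reflections carry the same phase change, so no net offset.
For dark reflection here: 2 n t = (m + ½) λ.
The third-smallest nonzero thickness corresponds to m = 2: t = (m + ½) λ / (2 n) = 2.50 × 408 / (2 × 1.763) = 289 nm.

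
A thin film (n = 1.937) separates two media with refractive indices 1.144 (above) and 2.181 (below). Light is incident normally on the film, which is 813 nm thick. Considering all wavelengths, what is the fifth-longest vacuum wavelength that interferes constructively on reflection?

Ray reflecting at the top interface goes from n = 1.144 toward n = 1.937: a half-wave phase shift.
Bottom surface (1.937 → 2.181): reflection off a higher-index medium gives a half-wave phase shift.
Zero or two π shifts → no net half-wave offset.
For bright reflection here: 2 n t = m λ.
λ = 2 n t / m. The fifth-longest wavelength is m = 5: λ = 2 × 1.937 × 813 / 5.00 = 630 nm.

630 nm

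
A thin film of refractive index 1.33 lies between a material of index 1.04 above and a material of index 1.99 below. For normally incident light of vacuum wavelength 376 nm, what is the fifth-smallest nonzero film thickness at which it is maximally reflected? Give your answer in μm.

Top surface (1.04 → 1.33): reflection off a higher-index medium gives a half-wave phase shift.
Bottom surface (1.33 → 1.99): reflection off a higher-index medium gives a half-wave phase shift.
Net: no relative phase inversion (both shifts match).
For maximum reflection here: 2 n t = m λ.
The fifth-smallest nonzero thickness corresponds to m = 5: t = m λ / (2 n) = 5.00 × 376 / (2 × 1.33) = 707 nm.

0.707 μm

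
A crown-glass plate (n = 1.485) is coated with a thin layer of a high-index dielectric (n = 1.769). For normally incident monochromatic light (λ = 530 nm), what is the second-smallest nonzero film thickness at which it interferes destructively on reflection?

Ray reflecting at the top interface goes from n = 1.0 toward n = 1.769: a half-wave phase shift.
Bottom surface (1.769 → 1.485): reflection off a lower-index medium gives no phase shift.
Net: one phase inversion between the two reflected rays.
With one net inversion, destructive interference in reflection requires 2 n t = m λ.
The second-smallest nonzero thickness corresponds to m = 2: t = m λ / (2 n) = 2.00 × 530 / (2 × 1.769) = 300 nm.

300 nm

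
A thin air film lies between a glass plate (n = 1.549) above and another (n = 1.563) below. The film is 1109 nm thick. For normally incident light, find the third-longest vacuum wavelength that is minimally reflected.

739 nm

Ray reflecting at the top interface goes from n = 1.549 toward n = 1.0: no phase shift.
Ray reflecting at the bottom interface goes from n = 1.0 toward n = 1.563: a half-wave phase shift.
Exactly one π shift → a net half-wave offset.
So the condition for destructive reflection is 2 n t = m λ.
λ = 2 n t / m. The third-longest wavelength is m = 3: λ = 2 × 1.0 × 1109 / 3.00 = 739 nm.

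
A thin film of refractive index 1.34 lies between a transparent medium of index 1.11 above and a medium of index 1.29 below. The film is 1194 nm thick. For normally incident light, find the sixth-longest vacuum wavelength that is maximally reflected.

582 nm

At the upper boundary (n = 1.11 to n = 1.34) the reflected ray undergoes a half-wave phase shift.
Ray reflecting at the bottom interface goes from n = 1.34 toward n = 1.29: no phase shift.
Exactly one π shift → a net half-wave offset.
So the condition for constructive reflection is 2 n t = (m + ½) λ.
λ = 2 n t / (m + ½). The sixth-longest wavelength is m = 5: λ = 2 × 1.34 × 1194 / 5.50 = 582 nm.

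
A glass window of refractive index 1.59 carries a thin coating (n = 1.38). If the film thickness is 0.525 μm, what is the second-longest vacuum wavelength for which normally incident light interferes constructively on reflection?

Ray reflecting at the top interface goes from n = 1.0 toward n = 1.38: a half-wave phase shift.
Bottom surface (1.38 → 1.59): reflection off a higher-index medium gives a half-wave phase shift.
The two reflections carry the same phase change, so no net offset.
So the condition for constructive reflection is 2 n t = m λ.
λ = 2 n t / m. The second-longest wavelength is m = 2: λ = 2 × 1.38 × 525 / 2.00 = 725 nm.

725 nm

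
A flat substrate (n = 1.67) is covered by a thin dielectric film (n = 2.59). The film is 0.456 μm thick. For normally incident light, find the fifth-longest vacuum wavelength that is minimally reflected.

472 nm

Top surface (1.0 → 2.59): reflection off a higher-index medium gives a half-wave phase shift.
Bottom surface (2.59 → 1.67): reflection off a lower-index medium gives no phase shift.
Exactly one π shift → a net half-wave offset.
So the condition for destructive reflection is 2 n t = m λ.
λ = 2 n t / m. The fifth-longest wavelength is m = 5: λ = 2 × 2.59 × 456 / 5.00 = 472 nm.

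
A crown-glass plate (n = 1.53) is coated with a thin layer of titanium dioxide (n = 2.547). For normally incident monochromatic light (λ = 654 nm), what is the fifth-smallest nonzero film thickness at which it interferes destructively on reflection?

642 nm

At the upper boundary (n = 1.0 to n = 2.547) the reflected ray undergoes a half-wave phase shift.
Bottom surface (2.547 → 1.53): reflection off a lower-index medium gives no phase shift.
The two reflections differ by half a wavelength.
With one net inversion, destructive interference in reflection requires 2 n t = m λ.
The fifth-smallest nonzero thickness corresponds to m = 5: t = m λ / (2 n) = 5.00 × 654 / (2 × 2.547) = 642 nm.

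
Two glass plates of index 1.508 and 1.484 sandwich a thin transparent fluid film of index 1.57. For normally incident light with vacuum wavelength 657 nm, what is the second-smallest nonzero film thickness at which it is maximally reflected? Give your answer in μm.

Top surface (1.508 → 1.57): reflection off a higher-index medium gives a half-wave phase shift.
Bottom surface (1.57 → 1.484): reflection off a lower-index medium gives no phase shift.
The two reflections differ by half a wavelength.
For bright reflection here: 2 n t = (m + ½) λ.
The second-smallest nonzero thickness corresponds to m = 1: t = (m + ½) λ / (2 n) = 1.50 × 657 / (2 × 1.57) = 314 nm.

0.314 μm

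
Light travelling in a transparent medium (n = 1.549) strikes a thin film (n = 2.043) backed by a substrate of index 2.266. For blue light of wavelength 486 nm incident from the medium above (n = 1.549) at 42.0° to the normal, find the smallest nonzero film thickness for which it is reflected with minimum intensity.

Top surface (1.549 → 2.043): reflection off a higher-index medium gives a half-wave phase shift.
At the lower boundary (n = 2.043 to n = 2.266) the reflected ray undergoes a half-wave phase shift.
Net: no relative phase inversion (both shifts match).
With no net inversion, destructive interference in reflection requires 2 n t cos θ_r = (m + ½) λ.
Snell's law: 1.549 sin 42.0° = 2.043 sin θ_r → sin θ_r = 0.507, cos θ_r = 0.862.
Minimum at m = 0: t = λ / (4 n cos θ_r) = 486 / (4 × 2.043 × 0.862) = 69.0 nm.

69.0 nm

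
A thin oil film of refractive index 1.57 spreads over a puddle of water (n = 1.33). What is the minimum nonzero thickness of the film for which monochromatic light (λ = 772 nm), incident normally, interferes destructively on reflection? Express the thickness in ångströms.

Top surface (1.0 → 1.57): reflection off a higher-index medium gives a half-wave phase shift.
Ray reflecting at the bottom interface goes from n = 1.57 toward n = 1.33: no phase shift.
The two reflections differ by half a wavelength.
So the condition for destructive reflection is 2 n t = m λ.
Minimum nonzero at m = 1: t = λ / (2 n) = 772 / (2 × 1.57) = 246 nm.

2459 Å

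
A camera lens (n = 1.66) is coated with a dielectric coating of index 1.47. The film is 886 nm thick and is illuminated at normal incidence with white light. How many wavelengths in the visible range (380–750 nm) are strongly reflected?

At the upper boundary (n = 1.0 to n = 1.47) the reflected ray undergoes a half-wave phase shift.
Ray reflecting at the bottom interface goes from n = 1.47 toward n = 1.66: a half-wave phase shift.
Net: no relative phase inversion (both shifts match).
For maximum reflection here: 2 n t = m λ.
λ = 2 n t / m = 2605 / m nm.
m=3: 868 nm (IR); m=4: 651 nm (visible); m=5: 521 nm (visible); m=6: 434 nm (visible); m=7: 372 nm (UV).

3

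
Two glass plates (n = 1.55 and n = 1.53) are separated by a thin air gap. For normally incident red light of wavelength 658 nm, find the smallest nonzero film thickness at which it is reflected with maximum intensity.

At the upper boundary (n = 1.55 to n = 1.0) the reflected ray undergoes no phase shift.
Ray reflecting at the bottom interface goes from n = 1.0 toward n = 1.53: a half-wave phase shift.
The two reflections differ by half a wavelength.
So the condition for constructive reflection is 2 n t = (m + ½) λ.
Minimum at m = 0: t = λ / (4 n) = 658 / (4 × 1.0) = 165 nm.

165 nm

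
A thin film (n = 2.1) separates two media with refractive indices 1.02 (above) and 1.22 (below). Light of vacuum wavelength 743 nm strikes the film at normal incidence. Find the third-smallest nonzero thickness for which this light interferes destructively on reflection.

531 nm

Ray reflecting at the top interface goes from n = 1.02 toward n = 2.1: a half-wave phase shift.
Bottom surface (2.1 → 1.22): reflection off a lower-index medium gives no phase shift.
The two reflections differ by half a wavelength.
For dark reflection here: 2 n t = m λ.
The third-smallest nonzero thickness corresponds to m = 3: t = m λ / (2 n) = 3.00 × 743 / (2 × 2.1) = 531 nm.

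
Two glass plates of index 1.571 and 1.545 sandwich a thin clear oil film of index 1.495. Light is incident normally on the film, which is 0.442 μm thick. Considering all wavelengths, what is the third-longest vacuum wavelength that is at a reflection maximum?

529 nm

Ray reflecting at the top interface goes from n = 1.571 toward n = 1.495: no phase shift.
At the lower boundary (n = 1.495 to n = 1.545) the reflected ray undergoes a half-wave phase shift.
The two reflections differ by half a wavelength.
For maximum reflection here: 2 n t = (m + ½) λ.
λ = 2 n t / (m + ½). The third-longest wavelength is m = 2: λ = 2 × 1.495 × 442 / 2.50 = 529 nm.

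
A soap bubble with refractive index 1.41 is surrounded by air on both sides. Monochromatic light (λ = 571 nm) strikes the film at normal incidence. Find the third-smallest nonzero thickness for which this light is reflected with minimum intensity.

At the upper boundary (n = 1.0 to n = 1.41) the reflected ray undergoes a half-wave phase shift.
At the lower boundary (n = 1.41 to n = 1.0) the reflected ray undergoes no phase shift.
Net: one phase inversion between the two reflected rays.
For minimum reflection here: 2 n t = m λ.
The third-smallest nonzero thickness corresponds to m = 3: t = m λ / (2 n) = 3.00 × 571 / (2 × 1.41) = 607 nm.

607 nm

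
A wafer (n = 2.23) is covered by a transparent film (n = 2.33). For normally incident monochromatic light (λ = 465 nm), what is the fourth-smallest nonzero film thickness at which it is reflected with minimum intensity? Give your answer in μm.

At the upper boundary (n = 1.0 to n = 2.33) the reflected ray undergoes a half-wave phase shift.
Bottom surface (2.33 → 2.23): reflection off a lower-index medium gives no phase shift.
Exactly one π shift → a net half-wave offset.
With one net inversion, destructive interference in reflection requires 2 n t = m λ.
The fourth-smallest nonzero thickness corresponds to m = 4: t = m λ / (2 n) = 4.00 × 465 / (2 × 2.33) = 399 nm.

0.399 μm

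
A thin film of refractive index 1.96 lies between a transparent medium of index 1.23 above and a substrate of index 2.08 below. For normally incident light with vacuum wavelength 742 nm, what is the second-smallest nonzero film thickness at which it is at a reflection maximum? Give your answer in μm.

Ray reflecting at the top interface goes from n = 1.23 toward n = 1.96: a half-wave phase shift.
Bottom surface (1.96 → 2.08): reflection off a higher-index medium gives a half-wave phase shift.
Net: no relative phase inversion (both shifts match).
For strong reflection here: 2 n t = m λ.
The second-smallest nonzero thickness corresponds to m = 2: t = m λ / (2 n) = 2.00 × 742 / (2 × 1.96) = 379 nm.

0.379 μm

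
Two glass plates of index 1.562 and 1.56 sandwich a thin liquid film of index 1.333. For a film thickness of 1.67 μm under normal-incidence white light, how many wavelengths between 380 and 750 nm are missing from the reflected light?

6

Ray reflecting at the top interface goes from n = 1.562 toward n = 1.333: no phase shift.
Ray reflecting at the bottom interface goes from n = 1.333 toward n = 1.56: a half-wave phase shift.
The two reflections differ by half a wavelength.
With one net inversion, destructive interference in reflection requires 2 n t = m λ.
λ = 2 n t / m = 4452 / m nm.
m=5: 890 nm (IR); m=6: 742 nm (visible); m=7: 636 nm (visible); m=8: 557 nm (visible); m=9: 495 nm (visible); m=10: 445 nm (visible); m=11: 405 nm (visible); m=12: 371 nm (UV).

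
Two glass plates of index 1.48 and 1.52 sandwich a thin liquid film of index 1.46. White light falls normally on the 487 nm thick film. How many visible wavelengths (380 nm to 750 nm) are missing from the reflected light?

At the upper boundary (n = 1.48 to n = 1.46) the reflected ray undergoes no phase shift.
Ray reflecting at the bottom interface goes from n = 1.46 toward n = 1.52: a half-wave phase shift.
Exactly one π shift → a net half-wave offset.
So the condition for destructive reflection is 2 n t = m λ.
λ = 2 n t / m = 1422 / m nm.
m=1: 1422 nm (IR); m=2: 711 nm (visible); m=3: 474 nm (visible); m=4: 356 nm (UV).

2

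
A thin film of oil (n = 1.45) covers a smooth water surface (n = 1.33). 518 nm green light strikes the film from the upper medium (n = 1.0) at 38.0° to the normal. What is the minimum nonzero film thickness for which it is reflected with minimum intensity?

197 nm

Ray reflecting at the top interface goes from n = 1.0 toward n = 1.45: a half-wave phase shift.
At the lower boundary (n = 1.45 to n = 1.33) the reflected ray undergoes no phase shift.
Exactly one π shift → a net half-wave offset.
So the condition for destructive reflection is 2 n t cos θ_r = m λ.
Snell's law: 1.0 sin 38.0° = 1.45 sin θ_r → sin θ_r = 0.425, cos θ_r = 0.905.
Minimum nonzero at m = 1: t = λ / (2 n cos θ_r) = 518 / (2 × 1.45 × 0.905) = 197 nm.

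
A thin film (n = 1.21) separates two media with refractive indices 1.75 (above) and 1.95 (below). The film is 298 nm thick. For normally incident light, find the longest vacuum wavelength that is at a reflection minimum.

721 nm

Ray reflecting at the top interface goes from n = 1.75 toward n = 1.21: no phase shift.
At the lower boundary (n = 1.21 to n = 1.95) the reflected ray undergoes a half-wave phase shift.
The two reflections differ by half a wavelength.
For minimum reflection here: 2 n t = m λ.
λ = 2 n t / m. The longest wavelength is m = 1: λ = 2 × 1.21 × 298 / 1.00 = 721 nm.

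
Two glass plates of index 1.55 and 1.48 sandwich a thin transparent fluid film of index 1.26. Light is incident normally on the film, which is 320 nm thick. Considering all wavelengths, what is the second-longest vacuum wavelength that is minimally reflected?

403 nm

At the upper boundary (n = 1.55 to n = 1.26) the reflected ray undergoes no phase shift.
At the lower boundary (n = 1.26 to n = 1.48) the reflected ray undergoes a half-wave phase shift.
Net: one phase inversion between the two reflected rays.
With one net inversion, destructive interference in reflection requires 2 n t = m λ.
λ = 2 n t / m. The second-longest wavelength is m = 2: λ = 2 × 1.26 × 320 / 2.00 = 403 nm.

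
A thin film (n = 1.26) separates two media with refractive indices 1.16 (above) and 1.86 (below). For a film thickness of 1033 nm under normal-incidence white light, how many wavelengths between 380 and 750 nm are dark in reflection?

4

At the upper boundary (n = 1.16 to n = 1.26) the reflected ray undergoes a half-wave phase shift.
Bottom surface (1.26 → 1.86): reflection off a higher-index medium gives a half-wave phase shift.
The two reflections carry the same phase change, so no net offset.
With no net inversion, destructive interference in reflection requires 2 n t = (m + ½) λ.
λ = 2 n t / (m + ½) = 2603 / (m + ½) nm.
m=2: 1041 nm (IR); m=3: 744 nm (visible); m=4: 578 nm (visible); m=5: 473 nm (visible); m=6: 400 nm (visible); m=7: 347 nm (UV).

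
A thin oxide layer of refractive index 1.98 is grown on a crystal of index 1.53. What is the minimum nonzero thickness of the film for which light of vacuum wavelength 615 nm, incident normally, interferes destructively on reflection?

Ray reflecting at the top interface goes from n = 1.0 toward n = 1.98: a half-wave phase shift.
Ray reflecting at the bottom interface goes from n = 1.98 toward n = 1.53: no phase shift.
Exactly one π shift → a net half-wave offset.
So the condition for destructive reflection is 2 n t = m λ.
Minimum nonzero at m = 1: t = λ / (2 n) = 615 / (2 × 1.98) = 155 nm.

155 nm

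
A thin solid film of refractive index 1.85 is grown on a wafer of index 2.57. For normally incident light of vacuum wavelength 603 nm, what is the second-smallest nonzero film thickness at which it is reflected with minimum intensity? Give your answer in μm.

0.244 μm

At the upper boundary (n = 1.0 to n = 1.85) the reflected ray undergoes a half-wave phase shift.
At the lower boundary (n = 1.85 to n = 2.57) the reflected ray undergoes a half-wave phase shift.
Net: no relative phase inversion (both shifts match).
So the condition for destructive reflection is 2 n t = (m + ½) λ.
The second-smallest nonzero thickness corresponds to m = 1: t = (m + ½) λ / (2 n) = 1.50 × 603 / (2 × 1.85) = 244 nm.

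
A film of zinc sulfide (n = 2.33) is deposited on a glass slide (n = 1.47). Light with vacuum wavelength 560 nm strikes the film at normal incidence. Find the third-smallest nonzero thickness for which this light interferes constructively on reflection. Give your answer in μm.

0.300 μm

At the upper boundary (n = 1.0 to n = 2.33) the reflected ray undergoes a half-wave phase shift.
At the lower boundary (n = 2.33 to n = 1.47) the reflected ray undergoes no phase shift.
Exactly one π shift → a net half-wave offset.
With one net inversion, constructive interference in reflection requires 2 n t = (m + ½) λ.
The third-smallest nonzero thickness corresponds to m = 2: t = (m + ½) λ / (2 n) = 2.50 × 560 / (2 × 2.33) = 300 nm.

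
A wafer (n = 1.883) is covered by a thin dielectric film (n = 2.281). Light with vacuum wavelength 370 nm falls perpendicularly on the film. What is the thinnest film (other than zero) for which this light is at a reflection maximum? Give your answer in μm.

At the upper boundary (n = 1.0 to n = 2.281) the reflected ray undergoes a half-wave phase shift.
At the lower boundary (n = 2.281 to n = 1.883) the reflected ray undergoes no phase shift.
The two reflections differ by half a wavelength.
With one net inversion, constructive interference in reflection requires 2 n t = (m + ½) λ.
Minimum at m = 0: t = λ / (4 n) = 370 / (4 × 2.281) = 40.6 nm.

0.0406 μm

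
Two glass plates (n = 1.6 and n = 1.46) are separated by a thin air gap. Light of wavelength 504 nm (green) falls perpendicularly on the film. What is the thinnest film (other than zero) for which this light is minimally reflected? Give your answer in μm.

0.252 μm

Top surface (1.6 → 1.0): reflection off a lower-index medium gives no phase shift.
Bottom surface (1.0 → 1.46): reflection off a higher-index medium gives a half-wave phase shift.
The two reflections differ by half a wavelength.
So the condition for destructive reflection is 2 n t = m λ.
Minimum nonzero at m = 1: t = λ / (2 n) = 504 / (2 × 1.0) = 252 nm.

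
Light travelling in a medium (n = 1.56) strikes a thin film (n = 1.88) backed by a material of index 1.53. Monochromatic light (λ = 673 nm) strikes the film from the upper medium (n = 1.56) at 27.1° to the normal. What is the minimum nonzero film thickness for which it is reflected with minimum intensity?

At the upper boundary (n = 1.56 to n = 1.88) the reflected ray undergoes a half-wave phase shift.
At the lower boundary (n = 1.88 to n = 1.53) the reflected ray undergoes no phase shift.
Net: one phase inversion between the two reflected rays.
For minimum reflection here: 2 n t cos θ_r = m λ.
Snell's law: 1.56 sin 27.1° = 1.88 sin θ_r → sin θ_r = 0.378, cos θ_r = 0.926.
Minimum nonzero at m = 1: t = λ / (2 n cos θ_r) = 673 / (2 × 1.88 × 0.926) = 193 nm.

193 nm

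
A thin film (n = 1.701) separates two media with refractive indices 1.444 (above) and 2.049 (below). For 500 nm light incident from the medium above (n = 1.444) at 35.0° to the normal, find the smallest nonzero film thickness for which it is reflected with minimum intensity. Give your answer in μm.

At the upper boundary (n = 1.444 to n = 1.701) the reflected ray undergoes a half-wave phase shift.
At the lower boundary (n = 1.701 to n = 2.049) the reflected ray undergoes a half-wave phase shift.
Zero or two π shifts → no net half-wave offset.
For minimum reflection here: 2 n t cos θ_r = (m + ½) λ.
Snell's law: 1.444 sin 35.0° = 1.701 sin θ_r → sin θ_r = 0.487, cos θ_r = 0.873.
Minimum at m = 0: t = λ / (4 n cos θ_r) = 500 / (4 × 1.701 × 0.873) = 84.1 nm.

0.0841 μm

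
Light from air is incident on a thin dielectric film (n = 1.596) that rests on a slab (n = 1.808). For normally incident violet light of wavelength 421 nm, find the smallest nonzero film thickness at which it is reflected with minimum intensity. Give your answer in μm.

At the upper boundary (n = 1.0 to n = 1.596) the reflected ray undergoes a half-wave phase shift.
Bottom surface (1.596 → 1.808): reflection off a higher-index medium gives a half-wave phase shift.
Net: no relative phase inversion (both shifts match).
So the condition for destructive reflection is 2 n t = (m + ½) λ.
Minimum at m = 0: t = λ / (4 n) = 421 / (4 × 1.596) = 65.9 nm.

0.0659 μm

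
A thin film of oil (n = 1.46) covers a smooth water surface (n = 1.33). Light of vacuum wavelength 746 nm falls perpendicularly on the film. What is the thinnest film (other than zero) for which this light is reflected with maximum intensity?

128 nm

Top surface (1.0 → 1.46): reflection off a higher-index medium gives a half-wave phase shift.
Ray reflecting at the bottom interface goes from n = 1.46 toward n = 1.33: no phase shift.
Exactly one π shift → a net half-wave offset.
For maximum reflection here: 2 n t = (m + ½) λ.
Minimum at m = 0: t = λ / (4 n) = 746 / (4 × 1.46) = 128 nm.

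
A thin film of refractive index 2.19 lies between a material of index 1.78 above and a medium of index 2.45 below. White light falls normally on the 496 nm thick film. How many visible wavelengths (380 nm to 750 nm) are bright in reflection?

Top surface (1.78 → 2.19): reflection off a higher-index medium gives a half-wave phase shift.
Ray reflecting at the bottom interface goes from n = 2.19 toward n = 2.45: a half-wave phase shift.
Net: no relative phase inversion (both shifts match).
For bright reflection here: 2 n t = m λ.
λ = 2 n t / m = 2172 / m nm.
m=2: 1086 nm (IR); m=3: 724 nm (visible); m=4: 543 nm (visible); m=5: 434 nm (visible); m=6: 362 nm (UV).

3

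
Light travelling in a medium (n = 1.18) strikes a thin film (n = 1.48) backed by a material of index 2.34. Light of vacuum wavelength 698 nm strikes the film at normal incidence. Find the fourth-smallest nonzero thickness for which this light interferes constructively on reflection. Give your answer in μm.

0.943 μm

Top surface (1.18 → 1.48): reflection off a higher-index medium gives a half-wave phase shift.
At the lower boundary (n = 1.48 to n = 2.34) the reflected ray undergoes a half-wave phase shift.
Zero or two π shifts → no net half-wave offset.
For bright reflection here: 2 n t = m λ.
The fourth-smallest nonzero thickness corresponds to m = 4: t = m λ / (2 n) = 4.00 × 698 / (2 × 1.48) = 943 nm.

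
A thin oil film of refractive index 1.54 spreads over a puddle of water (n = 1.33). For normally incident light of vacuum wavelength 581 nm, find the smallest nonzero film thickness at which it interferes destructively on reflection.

Ray reflecting at the top interface goes from n = 1.0 toward n = 1.54: a half-wave phase shift.
At the lower boundary (n = 1.54 to n = 1.33) the reflected ray undergoes no phase shift.
The two reflections differ by half a wavelength.
For minimum reflection here: 2 n t = m λ.
Minimum nonzero at m = 1: t = λ / (2 n) = 581 / (2 × 1.54) = 189 nm.

189 nm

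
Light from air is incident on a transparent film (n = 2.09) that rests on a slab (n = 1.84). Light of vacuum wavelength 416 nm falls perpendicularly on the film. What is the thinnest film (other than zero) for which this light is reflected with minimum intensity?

99.5 nm

At the upper boundary (n = 1.0 to n = 2.09) the reflected ray undergoes a half-wave phase shift.
Ray reflecting at the bottom interface goes from n = 2.09 toward n = 1.84: no phase shift.
Exactly one π shift → a net half-wave offset.
So the condition for destructive reflection is 2 n t = m λ.
Minimum nonzero at m = 1: t = λ / (2 n) = 416 / (2 × 2.09) = 99.5 nm.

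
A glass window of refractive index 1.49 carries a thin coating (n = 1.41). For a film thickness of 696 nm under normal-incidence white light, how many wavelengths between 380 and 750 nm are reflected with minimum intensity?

2

At the upper boundary (n = 1.0 to n = 1.41) the reflected ray undergoes a half-wave phase shift.
At the lower boundary (n = 1.41 to n = 1.49) the reflected ray undergoes a half-wave phase shift.
Net: no relative phase inversion (both shifts match).
For weak reflection here: 2 n t = (m + ½) λ.
λ = 2 n t / (m + ½) = 1963 / (m + ½) nm.
m=2: 785 nm (IR); m=3: 561 nm (visible); m=4: 436 nm (visible); m=5: 357 nm (UV).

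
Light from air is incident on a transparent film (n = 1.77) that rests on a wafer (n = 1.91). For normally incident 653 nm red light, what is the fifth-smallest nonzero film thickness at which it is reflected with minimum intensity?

Top surface (1.0 → 1.77): reflection off a higher-index medium gives a half-wave phase shift.
At the lower boundary (n = 1.77 to n = 1.91) the reflected ray undergoes a half-wave phase shift.
Net: no relative phase inversion (both shifts match).
With no net inversion, destructive interference in reflection requires 2 n t = (m + ½) λ.
The fifth-smallest nonzero thickness corresponds to m = 4: t = (m + ½) λ / (2 n) = 4.50 × 653 / (2 × 1.77) = 830 nm.

830 nm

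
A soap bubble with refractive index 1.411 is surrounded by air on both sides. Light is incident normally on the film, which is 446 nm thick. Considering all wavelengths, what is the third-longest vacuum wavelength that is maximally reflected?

Top surface (1.0 → 1.411): reflection off a higher-index medium gives a half-wave phase shift.
Bottom surface (1.411 → 1.0): reflection off a lower-index medium gives no phase shift.
Net: one phase inversion between the two reflected rays.
With one net inversion, constructive interference in reflection requires 2 n t = (m + ½) λ.
λ = 2 n t / (m + ½). The third-longest wavelength is m = 2: λ = 2 × 1.411 × 446 / 2.50 = 503 nm.

503 nm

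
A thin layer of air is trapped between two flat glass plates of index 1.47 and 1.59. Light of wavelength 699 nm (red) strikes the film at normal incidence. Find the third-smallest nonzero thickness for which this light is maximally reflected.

Ray reflecting at the top interface goes from n = 1.47 toward n = 1.0: no phase shift.
At the lower boundary (n = 1.0 to n = 1.59) the reflected ray undergoes a half-wave phase shift.
The two reflections differ by half a wavelength.
For maximum reflection here: 2 n t = (m + ½) λ.
The third-smallest nonzero thickness corresponds to m = 2: t = (m + ½) λ / (2 n) = 2.50 × 699 / (2 × 1.0) = 874 nm.

874 nm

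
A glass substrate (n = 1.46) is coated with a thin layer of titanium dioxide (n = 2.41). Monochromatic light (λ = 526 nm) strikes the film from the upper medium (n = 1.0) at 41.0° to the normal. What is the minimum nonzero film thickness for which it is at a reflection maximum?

56.7 nm

Ray reflecting at the top interface goes from n = 1.0 toward n = 2.41: a half-wave phase shift.
Bottom surface (2.41 → 1.46): reflection off a lower-index medium gives no phase shift.
Net: one phase inversion between the two reflected rays.
For strong reflection here: 2 n t cos θ_r = (m + ½) λ.
Snell's law: 1.0 sin 41.0° = 2.41 sin θ_r → sin θ_r = 0.272, cos θ_r = 0.962.
Minimum at m = 0: t = λ / (4 n cos θ_r) = 526 / (4 × 2.41 × 0.962) = 56.7 nm.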